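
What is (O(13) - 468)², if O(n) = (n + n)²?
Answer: 43264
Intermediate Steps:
O(n) = 4*n² (O(n) = (2*n)² = 4*n²)
(O(13) - 468)² = (4*13² - 468)² = (4*169 - 468)² = (676 - 468)² = 208² = 43264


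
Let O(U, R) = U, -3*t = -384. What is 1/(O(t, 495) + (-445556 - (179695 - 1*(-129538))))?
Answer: -1/754661 ≈ -1.3251e-6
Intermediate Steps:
t = 128 (t = -⅓*(-384) = 128)
1/(O(t, 495) + (-445556 - (179695 - 1*(-129538)))) = 1/(128 + (-445556 - (179695 - 1*(-129538)))) = 1/(128 + (-445556 - (179695 + 129538))) = 1/(128 + (-445556 - 1*309233)) = 1/(128 + (-445556 - 309233)) = 1/(128 - 754789) = 1/(-754661) = -1/754661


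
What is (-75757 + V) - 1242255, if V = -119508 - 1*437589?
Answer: -1875109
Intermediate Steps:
V = -557097 (V = -119508 - 437589 = -557097)
(-75757 + V) - 1242255 = (-75757 - 557097) - 1242255 = -632854 - 1242255 = -1875109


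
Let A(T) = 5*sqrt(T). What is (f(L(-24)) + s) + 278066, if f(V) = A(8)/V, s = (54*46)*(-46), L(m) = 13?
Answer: 163802 + 10*sqrt(2)/13 ≈ 1.6380e+5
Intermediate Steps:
s = -114264 (s = 2484*(-46) = -114264)
f(V) = 10*sqrt(2)/V (f(V) = (5*sqrt(8))/V = (5*(2*sqrt(2)))/V = (10*sqrt(2))/V = 10*sqrt(2)/V)
(f(L(-24)) + s) + 278066 = (10*sqrt(2)/13 - 114264) + 278066 = (-114264 + 10*sqrt(2)/13) + 278066 = 163802 + 10*sqrt(2)/13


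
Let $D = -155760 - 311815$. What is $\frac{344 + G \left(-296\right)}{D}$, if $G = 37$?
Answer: $\frac{10608}{467575} \approx 0.022687$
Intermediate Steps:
$D = -467575$
$\frac{344 + G \left(-296\right)}{D} = \frac{344 + 37 \left(-296\right)}{-467575} = \left(344 - 10952\right) \left(- \frac{1}{467575}\right) = \left(-10608\right) \left(- \frac{1}{467575}\right) = \frac{10608}{467575}$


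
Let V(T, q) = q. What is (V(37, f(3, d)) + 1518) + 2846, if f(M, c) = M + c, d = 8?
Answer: 4375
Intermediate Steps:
(V(37, f(3, d)) + 1518) + 2846 = ((3 + 8) + 1518) + 2846 = (11 + 1518) + 2846 = 1529 + 2846 = 4375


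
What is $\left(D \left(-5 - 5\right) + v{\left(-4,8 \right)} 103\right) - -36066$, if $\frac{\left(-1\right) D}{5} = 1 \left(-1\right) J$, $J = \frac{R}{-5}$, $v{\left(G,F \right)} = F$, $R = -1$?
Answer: $36880$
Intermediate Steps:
$J = \frac{1}{5}$ ($J = - \frac{1}{-5} = \left(-1\right) \left(- \frac{1}{5}\right) = \frac{1}{5} \approx 0.2$)
$D = 1$ ($D = - 5 \cdot 1 \left(-1\right) \frac{1}{5} = - 5 \left(\left(-1\right) \frac{1}{5}\right) = \left(-5\right) \left(- \frac{1}{5}\right) = 1$)
$\left(D \left(-5 - 5\right) + v{\left(-4,8 \right)} 103\right) - -36066 = \left(1 \left(-5 - 5\right) + 8 \cdot 103\right) - -36066 = \left(1 \left(-10\right) + 824\right) + 36066 = \left(-10 + 824\right) + 36066 = 814 + 36066 = 36880$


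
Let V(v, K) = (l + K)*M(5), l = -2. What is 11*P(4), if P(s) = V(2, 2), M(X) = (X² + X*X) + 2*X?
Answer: 0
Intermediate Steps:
M(X) = 2*X + 2*X² (M(X) = (X² + X²) + 2*X = 2*X² + 2*X = 2*X + 2*X²)
V(v, K) = -120 + 60*K (V(v, K) = (-2 + K)*(2*5*(1 + 5)) = (-2 + K)*(2*5*6) = (-2 + K)*60 = -120 + 60*K)
P(s) = 0 (P(s) = -120 + 60*2 = -120 + 120 = 0)
11*P(4) = 11*0 = 0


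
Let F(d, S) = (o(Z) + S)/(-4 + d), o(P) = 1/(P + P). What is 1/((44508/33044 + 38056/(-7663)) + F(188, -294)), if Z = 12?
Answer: -279550653888/1458379280005 ≈ -0.19169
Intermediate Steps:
o(P) = 1/(2*P)
F(d, S) = (1/24 + S)/(-4 + d) (F(d, S) = ((½)/12 + S)/(-4 + d) = ((½)*(1/12) + S)/(-4 + d) = (1/24 + S)/(-4 + d))
1/((44508/33044 + 38056/(-7663)) + F(188, -294)) = 1/((44508/33044 + 38056/(-7663)) + (1/24 - 294)/(-4 + 188)) = 1/((44508*(1/33044) + 38056*(-1/7663)) - 7055/24/184) = 1/((11127/8261 - 38056/7663) + (1/184)*(-7055/24)) = 1/(-229114415/63304043 - 7055/4416) = 1/(-1458379280005/279550653888) = -279550653888/1458379280005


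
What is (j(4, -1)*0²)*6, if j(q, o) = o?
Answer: 0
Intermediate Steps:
(j(4, -1)*0²)*6 = -1*0²*6 = -1*0*6 = 0*6 = 0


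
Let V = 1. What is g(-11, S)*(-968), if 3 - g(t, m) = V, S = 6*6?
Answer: -1936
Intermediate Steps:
S = 36
g(t, m) = 2 (g(t, m) = 3 - 1*1 = 3 - 1 = 2)
g(-11, S)*(-968) = 2*(-968) = -1936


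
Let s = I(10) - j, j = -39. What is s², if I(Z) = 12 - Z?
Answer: 1681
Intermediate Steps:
s = 41 (s = (12 - 1*10) - 1*(-39) = (12 - 10) + 39 = 2 + 39 = 41)
s² = 41² = 1681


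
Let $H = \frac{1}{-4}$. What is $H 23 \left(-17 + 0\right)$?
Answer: $\frac{391}{4} \approx 97.75$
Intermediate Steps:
$H = - \frac{1}{4} \approx -0.25$
$H 23 \left(-17 + 0\right) = \left(- \frac{1}{4}\right) 23 \left(-17 + 0\right) = \left(- \frac{23}{4}\right) \left(-17\right) = \frac{391}{4}$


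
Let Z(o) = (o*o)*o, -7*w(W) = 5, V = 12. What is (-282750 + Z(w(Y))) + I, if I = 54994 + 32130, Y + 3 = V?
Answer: -67099843/343 ≈ -1.9563e+5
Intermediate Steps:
Y = 9 (Y = -3 + 12 = 9)
I = 87124
w(W) = -5/7 (w(W) = -⅐*5 = -5/7)
Z(o) = o³ (Z(o) = o²*o = o³)
(-282750 + Z(w(Y))) + I = (-282750 + (-5/7)³) + 87124 = (-282750 - 125/343) + 87124 = -96983375/343 + 87124 = -67099843/343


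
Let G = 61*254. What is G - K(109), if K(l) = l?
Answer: 15385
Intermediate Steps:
G = 15494
G - K(109) = 15494 - 1*109 = 15494 - 109 = 15385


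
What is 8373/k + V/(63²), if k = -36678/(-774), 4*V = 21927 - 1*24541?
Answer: 8565979055/48524994 ≈ 176.53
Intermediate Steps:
V = -1307/2 (V = (21927 - 1*24541)/4 = (21927 - 24541)/4 = (¼)*(-2614) = -1307/2 ≈ -653.50)
k = 6113/129 (k = -36678*(-1/774) = 6113/129 ≈ 47.388)
8373/k + V/(63²) = 8373/(6113/129) - 1307/(2*(63²)) = 8373*(129/6113) - 1307/2/3969 = 1080117/6113 - 1307/2*1/3969 = 1080117/6113 - 1307/7938 = 8565979055/48524994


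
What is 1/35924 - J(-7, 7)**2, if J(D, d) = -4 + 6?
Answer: -143695/35924 ≈ -4.0000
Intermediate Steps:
J(D, d) = 2
1/35924 - J(-7, 7)**2 = 1/35924 - 1*2**2 = 1/35924 - 1*4 = 1/35924 - 4 = -143695/35924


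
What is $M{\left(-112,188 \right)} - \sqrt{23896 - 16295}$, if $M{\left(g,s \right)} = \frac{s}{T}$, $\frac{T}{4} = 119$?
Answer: $\frac{47}{119} - \sqrt{7601} \approx -86.789$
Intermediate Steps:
$T = 476$ ($T = 4 \cdot 119 = 476$)
$M{\left(g,s \right)} = \frac{s}{476}$
$M{\left(-112,188 \right)} - \sqrt{23896 - 16295} = \frac{1}{476} \cdot 188 - \sqrt{23896 - 16295} = \frac{47}{119} - \sqrt{7601}$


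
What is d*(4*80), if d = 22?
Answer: 7040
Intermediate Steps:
d*(4*80) = 22*(4*80) = 22*320 = 7040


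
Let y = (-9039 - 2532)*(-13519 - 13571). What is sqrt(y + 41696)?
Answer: sqrt(313500086) ≈ 17706.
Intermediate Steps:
y = 313458390 (y = -11571*(-27090) = 313458390)
sqrt(y + 41696) = sqrt(313458390 + 41696) = sqrt(313500086)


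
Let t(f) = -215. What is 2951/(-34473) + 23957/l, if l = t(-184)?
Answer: -826504126/7411695 ≈ -111.51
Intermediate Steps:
l = -215
2951/(-34473) + 23957/l = 2951/(-34473) + 23957/(-215) = 2951*(-1/34473) + 23957*(-1/215) = -2951/34473 - 23957/215 = -826504126/7411695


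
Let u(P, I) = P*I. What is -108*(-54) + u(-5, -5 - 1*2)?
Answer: 5867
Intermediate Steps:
u(P, I) = I*P
-108*(-54) + u(-5, -5 - 1*2) = -108*(-54) + (-5 - 1*2)*(-5) = 5832 + (-5 - 2)*(-5) = 5832 - 7*(-5) = 5832 + 35 = 5867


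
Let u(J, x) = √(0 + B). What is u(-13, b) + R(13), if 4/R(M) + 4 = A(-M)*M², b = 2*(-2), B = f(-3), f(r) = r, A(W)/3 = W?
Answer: -4/6595 + I*√3 ≈ -0.00060652 + 1.732*I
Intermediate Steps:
A(W) = 3*W
B = -3
b = -4
R(M) = 4/(-4 - 3*M³) (R(M) = 4/(-4 + (3*(-M))*M²) = 4/(-4 + (-3*M)*M²) = 4/(-4 - 3*M³))
u(J, x) = I*√3 (u(J, x) = √(0 - 3) = √(-3) = I*√3)
u(-13, b) + R(13) = I*√3 + 4/(-4 - 3*13³) = I*√3 + 4/(-4 - 3*2197) = I*√3 + 4/(-4 - 6591) = I*√3 + 4/(-6595) = I*√3 + 4*(-1/6595) = I*√3 - 4/6595 = -4/6595 + I*√3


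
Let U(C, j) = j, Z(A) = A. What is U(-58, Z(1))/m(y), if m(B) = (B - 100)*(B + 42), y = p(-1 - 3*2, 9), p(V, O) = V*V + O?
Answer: -1/4200 ≈ -0.00023810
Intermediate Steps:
p(V, O) = O + V**2 (p(V, O) = V**2 + O = O + V**2)
y = 58 (y = 9 + (-1 - 3*2)**2 = 9 + (-1 - 6)**2 = 9 + (-7)**2 = 9 + 49 = 58)
m(B) = (-100 + B)*(42 + B)
U(-58, Z(1))/m(y) = 1/(-4200 + 58**2 - 58*58) = 1/(-4200 + 3364 - 3364) = 1/(-4200) = 1*(-1/4200) = -1/4200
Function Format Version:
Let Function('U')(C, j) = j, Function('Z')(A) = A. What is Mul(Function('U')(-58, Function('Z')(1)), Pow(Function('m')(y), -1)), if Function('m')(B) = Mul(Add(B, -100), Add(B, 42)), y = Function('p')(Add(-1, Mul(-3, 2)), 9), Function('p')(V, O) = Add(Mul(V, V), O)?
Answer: Rational(-1, 4200) ≈ -0.00023810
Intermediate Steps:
Function('p')(V, O) = Add(O, Pow(V, 2)) (Function('p')(V, O) = Add(Pow(V, 2), O) = Add(O, Pow(V, 2)))
y = 58 (y = Add(9, Pow(Add(-1, Mul(-3, 2)), 2)) = Add(9, Pow(Add(-1, -6), 2)) = Add(9, Pow(-7, 2)) = Add(9, 49) = 58)
Function('m')(B) = Mul(Add(-100, B), Add(42, B))
Mul(Function('U')(-58, Function('Z')(1)), Pow(Function('m')(y), -1)) = Mul(1, Pow(Add(-4200, Pow(58, 2), Mul(-58, 58)), -1)) = Mul(1, Pow(Add(-4200, 3364, -3364), -1)) = Mul(1, Pow(-4200, -1)) = Mul(1, Rational(-1, 4200)) = Rational(-1, 4200)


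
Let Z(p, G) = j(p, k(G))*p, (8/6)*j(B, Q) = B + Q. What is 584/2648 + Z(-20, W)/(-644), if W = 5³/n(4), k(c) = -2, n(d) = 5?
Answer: -31109/106582 ≈ -0.29188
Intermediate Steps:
j(B, Q) = 3*B/4 + 3*Q/4 (j(B, Q) = 3*(B + Q)/4 = 3*B/4 + 3*Q/4)
W = 25 (W = 5³/5 = 125*(⅕) = 25)
Z(p, G) = p*(-3/2 + 3*p/4) (Z(p, G) = (3*p/4 + (¾)*(-2))*p = (3*p/4 - 3/2)*p = (-3/2 + 3*p/4)*p = p*(-3/2 + 3*p/4))
584/2648 + Z(-20, W)/(-644) = 584/2648 + ((¾)*(-20)*(-2 - 20))/(-644) = 584*(1/2648) + ((¾)*(-20)*(-22))*(-1/644) = 73/331 + 330*(-1/644) = 73/331 - 165/322 = -31109/106582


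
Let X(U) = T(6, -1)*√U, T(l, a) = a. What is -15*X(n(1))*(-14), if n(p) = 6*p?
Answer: -210*√6 ≈ -514.39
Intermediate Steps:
X(U) = -√U
-15*X(n(1))*(-14) = -(-15)*√(6*1)*(-14) = -(-15)*√6*(-14) = (15*√6)*(-14) = -210*√6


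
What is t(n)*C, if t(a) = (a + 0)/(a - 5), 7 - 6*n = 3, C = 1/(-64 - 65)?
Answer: 2/1677 ≈ 0.0011926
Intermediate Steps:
C = -1/129 (C = 1/(-129) = -1/129 ≈ -0.0077519)
n = 2/3 (n = 7/6 - 1/6*3 = 7/6 - 1/2 = 2/3 ≈ 0.66667)
t(a) = a/(-5 + a)
t(n)*C = (2/(3*(-5 + 2/3)))*(-1/129) = (2/(3*(-13/3)))*(-1/129) = ((2/3)*(-3/13))*(-1/129) = -2/13*(-1/129) = 2/1677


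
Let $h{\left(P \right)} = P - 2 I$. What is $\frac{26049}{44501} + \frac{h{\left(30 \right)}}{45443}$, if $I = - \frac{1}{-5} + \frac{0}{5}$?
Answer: $\frac{5925309683}{10111294715} \approx 0.58601$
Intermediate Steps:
$I = \frac{1}{5}$ ($I = \left(-1\right) \left(- \frac{1}{5}\right) + 0 \cdot \frac{1}{5} = \frac{1}{5} + 0 = \frac{1}{5} \approx 0.2$)
$h{\left(P \right)} = - \frac{2}{5} + P$ ($h{\left(P \right)} = P - \frac{2}{5} = - \frac{2}{5} + P$)
$\frac{26049}{44501} + \frac{h{\left(30 \right)}}{45443} = \frac{26049}{44501} + \frac{- \frac{2}{5} + 30}{45443} = 26049 \cdot \frac{1}{44501} + \frac{148}{5} \cdot \frac{1}{45443} = \frac{26049}{44501} + \frac{148}{227215} = \frac{5925309683}{10111294715}$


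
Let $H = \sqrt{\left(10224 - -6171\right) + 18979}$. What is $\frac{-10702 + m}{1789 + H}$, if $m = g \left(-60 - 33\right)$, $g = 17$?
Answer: $- \frac{21974287}{3165147} + \frac{12283 \sqrt{35374}}{3165147} \approx -6.2127$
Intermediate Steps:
$H = \sqrt{35374}$ ($H = \sqrt{\left(10224 + 6171\right) + 18979} = \sqrt{16395 + 18979} = \sqrt{35374} \approx 188.08$)
$m = -1581$ ($m = 17 \left(-60 - 33\right) = 17 \left(-93\right) = -1581$)
$\frac{-10702 + m}{1789 + H} = \frac{-10702 - 1581}{1789 + \sqrt{35374}} = - \frac{12283}{1789 + \sqrt{35374}}$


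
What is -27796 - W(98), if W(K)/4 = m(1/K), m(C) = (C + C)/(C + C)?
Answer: -27800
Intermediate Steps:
m(C) = 1 (m(C) = (2*C)/((2*C)) = (2*C)*(1/(2*C)) = 1)
W(K) = 4 (W(K) = 4*1 = 4)
-27796 - W(98) = -27796 - 1*4 = -27796 - 4 = -27800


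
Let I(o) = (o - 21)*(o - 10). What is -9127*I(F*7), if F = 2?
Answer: 255556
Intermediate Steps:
I(o) = (-21 + o)*(-10 + o)
-9127*I(F*7) = -9127*(210 + (2*7)² - 62*7) = -9127*(210 + 14² - 31*14) = -9127*(210 + 196 - 434) = -9127*(-28) = 255556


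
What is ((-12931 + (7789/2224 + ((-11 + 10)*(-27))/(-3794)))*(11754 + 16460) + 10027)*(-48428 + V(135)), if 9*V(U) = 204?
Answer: 13965742608016142120/791049 ≈ 1.7655e+13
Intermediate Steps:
V(U) = 68/3 (V(U) = (⅑)*204 = 68/3)
((-12931 + (7789/2224 + ((-11 + 10)*(-27))/(-3794)))*(11754 + 16460) + 10027)*(-48428 + V(135)) = ((-12931 + (7789/2224 + ((-11 + 10)*(-27))/(-3794)))*(11754 + 16460) + 10027)*(-48428 + 68/3) = ((-12931 + (7789*(1/2224) - 1*(-27)*(-1/3794)))*28214 + 10027)*(-145216/3) = ((-12931 + (7789/2224 + 27*(-1/3794)))*28214 + 10027)*(-145216/3) = ((-12931 + (7789/2224 - 27/3794))*28214 + 10027)*(-145216/3) = ((-12931 + 14745709/4218928)*28214 + 10027)*(-145216/3) = (-54540212259/4218928*28214 + 10027)*(-145216/3) = (-769398774337713/2109464 + 10027)*(-145216/3) = -769377622742185/2109464*(-145216/3) = 13965742608016142120/791049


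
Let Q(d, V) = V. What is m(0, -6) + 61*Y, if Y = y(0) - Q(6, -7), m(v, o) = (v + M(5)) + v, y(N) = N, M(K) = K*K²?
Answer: 552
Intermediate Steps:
M(K) = K³
m(v, o) = 125 + 2*v (m(v, o) = (v + 5³) + v = (v + 125) + v = (125 + v) + v = 125 + 2*v)
Y = 7 (Y = 0 - 1*(-7) = 0 + 7 = 7)
m(0, -6) + 61*Y = (125 + 2*0) + 61*7 = (125 + 0) + 427 = 125 + 427 = 552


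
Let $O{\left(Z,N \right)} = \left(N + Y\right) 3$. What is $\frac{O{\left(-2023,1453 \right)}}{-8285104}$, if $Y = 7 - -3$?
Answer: $- \frac{4389}{8285104} \approx -0.00052975$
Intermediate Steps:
$Y = 10$ ($Y = 7 + 3 = 10$)
$O{\left(Z,N \right)} = 30 + 3 N$ ($O{\left(Z,N \right)} = \left(N + 10\right) 3 = \left(10 + N\right) 3 = 30 + 3 N$)
$\frac{O{\left(-2023,1453 \right)}}{-8285104} = \frac{30 + 3 \cdot 1453}{-8285104} = \left(30 + 4359\right) \left(- \frac{1}{8285104}\right) = 4389 \left(- \frac{1}{8285104}\right) = - \frac{4389}{8285104}$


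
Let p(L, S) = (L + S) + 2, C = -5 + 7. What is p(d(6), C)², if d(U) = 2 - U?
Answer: 0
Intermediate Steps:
C = 2
p(L, S) = 2 + L + S
p(d(6), C)² = (2 + (2 - 1*6) + 2)² = (2 + (2 - 6) + 2)² = (2 - 4 + 2)² = 0² = 0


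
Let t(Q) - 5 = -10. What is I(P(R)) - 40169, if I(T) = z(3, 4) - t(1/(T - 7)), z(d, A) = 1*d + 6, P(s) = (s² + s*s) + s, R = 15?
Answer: -40155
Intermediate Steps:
t(Q) = -5 (t(Q) = 5 - 10 = -5)
P(s) = s + 2*s² (P(s) = (s² + s²) + s = 2*s² + s = s + 2*s²)
z(d, A) = 6 + d (z(d, A) = d + 6 = 6 + d)
I(T) = 14 (I(T) = (6 + 3) - 1*(-5) = 9 + 5 = 14)
I(P(R)) - 40169 = 14 - 40169 = -40155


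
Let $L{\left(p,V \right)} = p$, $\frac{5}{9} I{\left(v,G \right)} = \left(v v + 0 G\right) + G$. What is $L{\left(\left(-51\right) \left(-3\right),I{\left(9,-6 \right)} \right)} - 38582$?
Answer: $-38429$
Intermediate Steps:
$I{\left(v,G \right)} = \frac{9 G}{5} + \frac{9 v^{2}}{5}$ ($I{\left(v,G \right)} = \frac{9 \left(\left(v v + 0 G\right) + G\right)}{5} = \frac{9 \left(\left(v^{2} + 0\right) + G\right)}{5} = \frac{9 \left(v^{2} + G\right)}{5} = \frac{9 \left(G + v^{2}\right)}{5} = \frac{9 G}{5} + \frac{9 v^{2}}{5}$)
$L{\left(\left(-51\right) \left(-3\right),I{\left(9,-6 \right)} \right)} - 38582 = \left(-51\right) \left(-3\right) - 38582 = 153 - 38582 = -38429$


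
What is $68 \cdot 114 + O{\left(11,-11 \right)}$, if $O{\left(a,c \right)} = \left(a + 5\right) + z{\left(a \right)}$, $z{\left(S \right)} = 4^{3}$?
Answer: $7832$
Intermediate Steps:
$z{\left(S \right)} = 64$
$O{\left(a,c \right)} = 69 + a$ ($O{\left(a,c \right)} = \left(a + 5\right) + 64 = \left(5 + a\right) + 64 = 69 + a$)
$68 \cdot 114 + O{\left(11,-11 \right)} = 68 \cdot 114 + \left(69 + 11\right) = 7752 + 80 = 7832$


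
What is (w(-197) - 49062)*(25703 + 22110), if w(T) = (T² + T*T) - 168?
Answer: 1357315444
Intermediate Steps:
w(T) = -168 + 2*T² (w(T) = (T² + T²) - 168 = 2*T² - 168 = -168 + 2*T²)
(w(-197) - 49062)*(25703 + 22110) = ((-168 + 2*(-197)²) - 49062)*(25703 + 22110) = ((-168 + 2*38809) - 49062)*47813 = ((-168 + 77618) - 49062)*47813 = (77450 - 49062)*47813 = 28388*47813 = 1357315444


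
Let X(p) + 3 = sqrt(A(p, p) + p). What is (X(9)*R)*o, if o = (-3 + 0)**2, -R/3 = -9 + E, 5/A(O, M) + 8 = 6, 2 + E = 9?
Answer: -162 + 27*sqrt(26) ≈ -24.326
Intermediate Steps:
E = 7 (E = -2 + 9 = 7)
A(O, M) = -5/2 (A(O, M) = 5/(-8 + 6) = 5/(-2) = 5*(-1/2) = -5/2)
X(p) = -3 + sqrt(-5/2 + p)
R = 6 (R = -3*(-9 + 7) = -3*(-2) = 6)
o = 9 (o = (-3)**2 = 9)
(X(9)*R)*o = ((-3 + sqrt(-10 + 4*9)/2)*6)*9 = ((-3 + sqrt(-10 + 36)/2)*6)*9 = ((-3 + sqrt(26)/2)*6)*9 = (-18 + 3*sqrt(26))*9 = -162 + 27*sqrt(26)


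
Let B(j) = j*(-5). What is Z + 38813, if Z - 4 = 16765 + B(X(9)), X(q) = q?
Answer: 55537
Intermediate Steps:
B(j) = -5*j
Z = 16724 (Z = 4 + (16765 - 5*9) = 4 + (16765 - 45) = 4 + 16720 = 16724)
Z + 38813 = 16724 + 38813 = 55537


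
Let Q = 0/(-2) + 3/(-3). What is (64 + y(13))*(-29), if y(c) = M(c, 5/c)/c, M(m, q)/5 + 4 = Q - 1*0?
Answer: -23403/13 ≈ -1800.2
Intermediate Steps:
Q = -1 (Q = 0*(-½) + 3*(-⅓) = 0 - 1 = -1)
M(m, q) = -25 (M(m, q) = -20 + 5*(-1 - 1*0) = -20 + 5*(-1 + 0) = -20 + 5*(-1) = -20 - 5 = -25)
y(c) = -25/c
(64 + y(13))*(-29) = (64 - 25/13)*(-29) = (807/13)*(-29) = -23403/13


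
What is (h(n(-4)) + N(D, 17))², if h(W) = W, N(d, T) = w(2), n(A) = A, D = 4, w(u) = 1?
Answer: 9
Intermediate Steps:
N(d, T) = 1
(h(n(-4)) + N(D, 17))² = (-4 + 1)² = (-3)² = 9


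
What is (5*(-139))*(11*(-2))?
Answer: 15290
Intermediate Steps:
(5*(-139))*(11*(-2)) = -695*(-22) = 15290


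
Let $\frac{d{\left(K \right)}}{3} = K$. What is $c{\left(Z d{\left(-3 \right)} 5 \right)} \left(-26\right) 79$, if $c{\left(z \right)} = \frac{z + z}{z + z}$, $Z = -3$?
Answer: $-2054$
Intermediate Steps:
$d{\left(K \right)} = 3 K$
$c{\left(z \right)} = 1$ ($c{\left(z \right)} = \frac{2 z}{2 z} = 2 z \frac{1}{2 z} = 1$)
$c{\left(Z d{\left(-3 \right)} 5 \right)} \left(-26\right) 79 = 1 \left(-26\right) 79 = \left(-26\right) 79 = -2054$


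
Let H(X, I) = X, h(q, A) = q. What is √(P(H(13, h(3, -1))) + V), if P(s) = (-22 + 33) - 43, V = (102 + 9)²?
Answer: √12289 ≈ 110.86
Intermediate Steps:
V = 12321 (V = 111² = 12321)
P(s) = -32 (P(s) = 11 - 43 = -32)
√(P(H(13, h(3, -1))) + V) = √(-32 + 12321) = √12289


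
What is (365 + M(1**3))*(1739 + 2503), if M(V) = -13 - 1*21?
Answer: 1404102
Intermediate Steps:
M(V) = -34 (M(V) = -13 - 21 = -34)
(365 + M(1**3))*(1739 + 2503) = (365 - 34)*(1739 + 2503) = 331*4242 = 1404102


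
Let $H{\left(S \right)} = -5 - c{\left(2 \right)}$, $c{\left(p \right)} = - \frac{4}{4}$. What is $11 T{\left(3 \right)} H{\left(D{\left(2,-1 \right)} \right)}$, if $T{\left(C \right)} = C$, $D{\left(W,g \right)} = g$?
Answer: $-132$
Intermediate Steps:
$c{\left(p \right)} = -1$ ($c{\left(p \right)} = \left(-4\right) \frac{1}{4} = -1$)
$H{\left(S \right)} = -4$ ($H{\left(S \right)} = -5 - -1 = -5 + 1 = -4$)
$11 T{\left(3 \right)} H{\left(D{\left(2,-1 \right)} \right)} = 11 \cdot 3 \left(-4\right) = 33 \left(-4\right) = -132$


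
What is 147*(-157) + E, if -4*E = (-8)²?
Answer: -23095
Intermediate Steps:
E = -16 (E = -¼*(-8)² = -¼*64 = -16)
147*(-157) + E = 147*(-157) - 16 = -23079 - 16 = -23095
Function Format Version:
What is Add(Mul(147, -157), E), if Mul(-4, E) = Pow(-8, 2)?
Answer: -23095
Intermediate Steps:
E = -16 (E = Mul(Rational(-1, 4), Pow(-8, 2)) = Mul(Rational(-1, 4), 64) = -16)
Add(Mul(147, -157), E) = Add(Mul(147, -157), -16) = Add(-23079, -16) = -23095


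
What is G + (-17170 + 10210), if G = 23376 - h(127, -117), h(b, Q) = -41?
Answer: 16457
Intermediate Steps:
G = 23417 (G = 23376 - 1*(-41) = 23376 + 41 = 23417)
G + (-17170 + 10210) = 23417 + (-17170 + 10210) = 23417 - 6960 = 16457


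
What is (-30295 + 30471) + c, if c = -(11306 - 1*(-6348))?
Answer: -17478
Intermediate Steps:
c = -17654 (c = -(11306 + 6348) = -1*17654 = -17654)
(-30295 + 30471) + c = (-30295 + 30471) - 17654 = 176 - 17654 = -17478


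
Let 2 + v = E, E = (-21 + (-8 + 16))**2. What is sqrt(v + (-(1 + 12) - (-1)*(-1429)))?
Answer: 5*I*sqrt(51) ≈ 35.707*I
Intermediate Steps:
E = 169 (E = (-21 + 8)**2 = (-13)**2 = 169)
v = 167 (v = -2 + 169 = 167)
sqrt(v + (-(1 + 12) - (-1)*(-1429))) = sqrt(167 + (-(1 + 12) - (-1)*(-1429))) = sqrt(167 + (-1*13 - 1*1429)) = sqrt(167 + (-13 - 1429)) = sqrt(167 - 1442) = sqrt(-1275) = 5*I*sqrt(51)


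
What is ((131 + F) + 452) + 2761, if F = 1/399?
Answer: 1334257/399 ≈ 3344.0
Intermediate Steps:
F = 1/399 ≈ 0.0025063
((131 + F) + 452) + 2761 = ((131 + 1/399) + 452) + 2761 = (52270/399 + 452) + 2761 = 232618/399 + 2761 = 1334257/399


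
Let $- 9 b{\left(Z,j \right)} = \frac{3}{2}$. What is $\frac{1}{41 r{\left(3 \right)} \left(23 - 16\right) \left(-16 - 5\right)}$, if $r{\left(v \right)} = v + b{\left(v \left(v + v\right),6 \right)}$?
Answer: $- \frac{2}{34153} \approx -5.856 \cdot 10^{-5}$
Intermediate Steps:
$b{\left(Z,j \right)} = - \frac{1}{6}$ ($b{\left(Z,j \right)} = - \frac{3 \cdot \frac{1}{2}}{9} = \left(- \frac{1}{9}\right) \frac{3}{2} = - \frac{1}{6}$)
$r{\left(v \right)} = - \frac{1}{6} + v$ ($r{\left(v \right)} = v - \frac{1}{6} = - \frac{1}{6} + v$)
$\frac{1}{41 r{\left(3 \right)} \left(23 - 16\right) \left(-16 - 5\right)} = \frac{1}{41 \left(- \frac{1}{6} + 3\right) \left(23 - 16\right) \left(-16 - 5\right)} = \frac{1}{41 \cdot \frac{17}{6} \cdot 7 \left(-21\right)} = \frac{1}{\frac{697}{6} \left(-147\right)} = \frac{1}{- \frac{34153}{2}} = - \frac{2}{34153}$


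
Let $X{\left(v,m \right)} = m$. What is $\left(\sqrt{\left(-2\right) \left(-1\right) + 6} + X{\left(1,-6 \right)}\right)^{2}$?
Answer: $44 - 24 \sqrt{2} \approx 10.059$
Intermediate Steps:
$\left(\sqrt{\left(-2\right) \left(-1\right) + 6} + X{\left(1,-6 \right)}\right)^{2} = \left(\sqrt{\left(-2\right) \left(-1\right) + 6} - 6\right)^{2} = \left(\sqrt{2 + 6} - 6\right)^{2} = \left(\sqrt{8} - 6\right)^{2} = \left(2 \sqrt{2} - 6\right)^{2} = \left(-6 + 2 \sqrt{2}\right)^{2}$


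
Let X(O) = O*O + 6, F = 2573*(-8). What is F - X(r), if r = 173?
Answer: -50519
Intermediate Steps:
F = -20584
X(O) = 6 + O² (X(O) = O² + 6 = 6 + O²)
F - X(r) = -20584 - (6 + 173²) = -20584 - (6 + 29929) = -20584 - 1*29935 = -20584 - 29935 = -50519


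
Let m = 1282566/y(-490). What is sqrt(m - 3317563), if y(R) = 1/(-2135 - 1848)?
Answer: I*sqrt(5111777941) ≈ 71497.0*I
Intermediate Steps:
y(R) = -1/3983 (y(R) = 1/(-3983) = -1/3983)
m = -5108460378 (m = 1282566/(-1/3983) = 1282566*(-3983) = -5108460378)
sqrt(m - 3317563) = sqrt(-5108460378 - 3317563) = sqrt(-5111777941) = I*sqrt(5111777941)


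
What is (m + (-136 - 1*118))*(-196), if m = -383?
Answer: 124852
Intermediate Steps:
(m + (-136 - 1*118))*(-196) = (-383 + (-136 - 1*118))*(-196) = (-383 + (-136 - 118))*(-196) = (-383 - 254)*(-196) = -637*(-196) = 124852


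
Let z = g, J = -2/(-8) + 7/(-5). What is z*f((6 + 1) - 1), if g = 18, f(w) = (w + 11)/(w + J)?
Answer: 6120/97 ≈ 63.093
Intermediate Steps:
J = -23/20 (J = -2*(-⅛) + 7*(-⅕) = ¼ - 7/5 = -23/20 ≈ -1.1500)
f(w) = (11 + w)/(-23/20 + w) (f(w) = (w + 11)/(w - 23/20) = (11 + w)/(-23/20 + w))
z = 18
z*f((6 + 1) - 1) = 18*(20*(11 + ((6 + 1) - 1))/(-23 + 20*((6 + 1) - 1))) = 18*(20*(11 + (7 - 1))/(-23 + 20*(7 - 1))) = 18*(20*(11 + 6)/(-23 + 20*6)) = 18*(20*17/(-23 + 120)) = 18*(20*17/97) = 18*(20*(1/97)*17) = 18*(340/97) = 6120/97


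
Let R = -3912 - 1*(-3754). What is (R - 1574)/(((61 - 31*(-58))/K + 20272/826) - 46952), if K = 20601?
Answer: 2105174988/57038291039 ≈ 0.036908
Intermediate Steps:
R = -158 (R = -3912 + 3754 = -158)
(R - 1574)/(((61 - 31*(-58))/K + 20272/826) - 46952) = (-158 - 1574)/(((61 - 31*(-58))/20601 + 20272/826) - 46952) = -1732/(((61 + 1798)*(1/20601) + 20272*(1/826)) - 46952) = -1732/((1859*(1/20601) + 1448/59) - 46952) = -1732/((1859/20601 + 1448/59) - 46952) = -1732/(29939929/1215459 - 46952) = -1732/(-57038291039/1215459) = -1732*(-1215459/57038291039) = 2105174988/57038291039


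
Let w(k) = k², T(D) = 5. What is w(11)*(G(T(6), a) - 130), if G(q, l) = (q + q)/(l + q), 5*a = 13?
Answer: -295845/19 ≈ -15571.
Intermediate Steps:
a = 13/5 (a = (⅕)*13 = 13/5 ≈ 2.6000)
G(q, l) = 2*q/(l + q) (G(q, l) = (2*q)/(l + q) = 2*q/(l + q))
w(11)*(G(T(6), a) - 130) = 11²*(2*5/(13/5 + 5) - 130) = 121*(2*5/(38/5) - 130) = 121*(2*5*(5/38) - 130) = 121*(25/19 - 130) = 121*(-2445/19) = -295845/19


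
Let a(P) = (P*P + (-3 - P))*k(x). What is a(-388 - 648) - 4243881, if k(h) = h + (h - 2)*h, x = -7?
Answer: 55918543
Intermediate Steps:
k(h) = h + h*(-2 + h) (k(h) = h + (-2 + h)*h = h + h*(-2 + h))
a(P) = -168 - 56*P + 56*P² (a(P) = (P*P + (-3 - P))*(-7*(-1 - 7)) = (P² + (-3 - P))*(-7*(-8)) = (-3 + P² - P)*56 = -168 - 56*P + 56*P²)
a(-388 - 648) - 4243881 = (-168 - 56*(-388 - 648) + 56*(-388 - 648)²) - 4243881 = (-168 - 56*(-1036) + 56*(-1036)²) - 4243881 = (-168 + 58016 + 56*1073296) - 4243881 = (-168 + 58016 + 60104576) - 4243881 = 60162424 - 4243881 = 55918543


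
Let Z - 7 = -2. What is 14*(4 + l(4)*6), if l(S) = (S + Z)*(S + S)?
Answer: 6104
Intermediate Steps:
Z = 5 (Z = 7 - 2 = 5)
l(S) = 2*S*(5 + S) (l(S) = (S + 5)*(S + S) = (5 + S)*(2*S) = 2*S*(5 + S))
14*(4 + l(4)*6) = 14*(4 + (2*4*(5 + 4))*6) = 14*(4 + (2*4*9)*6) = 14*(4 + 72*6) = 14*(4 + 432) = 14*436 = 6104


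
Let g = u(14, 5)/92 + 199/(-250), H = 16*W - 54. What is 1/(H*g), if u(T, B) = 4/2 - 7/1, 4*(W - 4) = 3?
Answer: -5750/107569 ≈ -0.053454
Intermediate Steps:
W = 19/4 (W = 4 + (¼)*3 = 4 + ¾ = 19/4 ≈ 4.7500)
H = 22 (H = 16*(19/4) - 54 = 76 - 54 = 22)
u(T, B) = -5 (u(T, B) = 4*(½) - 7*1 = 2 - 7 = -5)
g = -9779/11500 (g = -5/92 + 199/(-250) = -5*1/92 + 199*(-1/250) = -5/92 - 199/250 = -9779/11500 ≈ -0.85035)
1/(H*g) = 1/(22*(-9779/11500)) = 1/(-107569/5750) = -5750/107569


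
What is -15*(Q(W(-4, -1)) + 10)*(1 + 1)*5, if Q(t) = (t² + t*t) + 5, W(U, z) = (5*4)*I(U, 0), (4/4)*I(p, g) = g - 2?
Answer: -482250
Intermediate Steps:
I(p, g) = -2 + g (I(p, g) = g - 2 = -2 + g)
W(U, z) = -40 (W(U, z) = (5*4)*(-2 + 0) = 20*(-2) = -40)
Q(t) = 5 + 2*t² (Q(t) = (t² + t²) + 5 = 2*t² + 5 = 5 + 2*t²)
-15*(Q(W(-4, -1)) + 10)*(1 + 1)*5 = -15*((5 + 2*(-40)²) + 10)*(1 + 1)*5 = -15*((5 + 2*1600) + 10)*2*5 = -15*((5 + 3200) + 10)*2*5 = -15*(3205 + 10)*2*5 = -48225*2*5 = -15*6430*5 = -96450*5 = -482250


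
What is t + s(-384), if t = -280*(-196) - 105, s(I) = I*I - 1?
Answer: 202230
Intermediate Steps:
s(I) = -1 + I² (s(I) = I² - 1 = -1 + I²)
t = 54775 (t = 54880 - 105 = 54775)
t + s(-384) = 54775 + (-1 + (-384)²) = 54775 + (-1 + 147456) = 54775 + 147455 = 202230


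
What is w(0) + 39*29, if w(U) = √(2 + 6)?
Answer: 1131 + 2*√2 ≈ 1133.8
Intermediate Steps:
w(U) = 2*√2 (w(U) = √8 = 2*√2)
w(0) + 39*29 = 2*√2 + 39*29 = 2*√2 + 1131 = 1131 + 2*√2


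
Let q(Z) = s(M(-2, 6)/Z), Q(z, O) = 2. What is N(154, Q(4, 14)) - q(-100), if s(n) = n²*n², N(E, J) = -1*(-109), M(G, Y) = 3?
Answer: 10899999919/100000000 ≈ 109.00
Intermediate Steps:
N(E, J) = 109
s(n) = n⁴
q(Z) = 81/Z⁴ (q(Z) = (3/Z)⁴ = 81/Z⁴)
N(154, Q(4, 14)) - q(-100) = 109 - 81/(-100)⁴ = 109 - 81/100000000 = 10899999919/100000000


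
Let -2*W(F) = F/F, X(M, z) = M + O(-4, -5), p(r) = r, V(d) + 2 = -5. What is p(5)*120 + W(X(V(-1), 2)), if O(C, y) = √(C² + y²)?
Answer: 1199/2 ≈ 599.50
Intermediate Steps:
V(d) = -7 (V(d) = -2 - 5 = -7)
X(M, z) = M + √41 (X(M, z) = M + √((-4)² + (-5)²) = M + √(16 + 25) = M + √41)
W(F) = -½ (W(F) = -F/(2*F) = -½*1 = -½)
p(5)*120 + W(X(V(-1), 2)) = 5*120 - ½ = 600 - ½ = 1199/2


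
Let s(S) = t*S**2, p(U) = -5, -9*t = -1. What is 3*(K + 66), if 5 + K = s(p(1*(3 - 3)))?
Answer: 574/3 ≈ 191.33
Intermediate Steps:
t = 1/9 (t = -1/9*(-1) = 1/9 ≈ 0.11111)
s(S) = S**2/9
K = -20/9 (K = -5 + (1/9)*(-5)**2 = -5 + (1/9)*25 = -5 + 25/9 = -20/9 ≈ -2.2222)
3*(K + 66) = 3*(-20/9 + 66) = 3*(574/9) = 574/3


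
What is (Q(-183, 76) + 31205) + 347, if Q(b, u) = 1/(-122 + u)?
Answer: 1451391/46 ≈ 31552.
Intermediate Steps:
(Q(-183, 76) + 31205) + 347 = (1/(-122 + 76) + 31205) + 347 = (1/(-46) + 31205) + 347 = (-1/46 + 31205) + 347 = 1435429/46 + 347 = 1451391/46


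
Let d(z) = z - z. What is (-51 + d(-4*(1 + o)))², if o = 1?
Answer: 2601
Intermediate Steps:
d(z) = 0
(-51 + d(-4*(1 + o)))² = (-51 + 0)² = (-51)² = 2601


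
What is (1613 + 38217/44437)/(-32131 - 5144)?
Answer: -10245014/236627025 ≈ -0.043296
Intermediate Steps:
(1613 + 38217/44437)/(-32131 - 5144) = (1613 + 38217*(1/44437))/(-37275) = (1613 + 38217/44437)*(-1/37275) = (71715098/44437)*(-1/37275) = -10245014/236627025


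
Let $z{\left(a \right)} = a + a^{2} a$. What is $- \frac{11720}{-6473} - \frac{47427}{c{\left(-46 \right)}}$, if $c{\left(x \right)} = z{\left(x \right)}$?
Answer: $\frac{1448312011}{630353686} \approx 2.2976$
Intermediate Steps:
$z{\left(a \right)} = a + a^{3}$
$c{\left(x \right)} = x + x^{3}$
$- \frac{11720}{-6473} - \frac{47427}{c{\left(-46 \right)}} = - \frac{11720}{-6473} - \frac{47427}{-46 + \left(-46\right)^{3}} = \left(-11720\right) \left(- \frac{1}{6473}\right) - \frac{47427}{-46 - 97336} = \frac{11720}{6473} - \frac{47427}{-97382} = \frac{11720}{6473} - - \frac{47427}{97382} = \frac{11720}{6473} + \frac{47427}{97382} = \frac{1448312011}{630353686}$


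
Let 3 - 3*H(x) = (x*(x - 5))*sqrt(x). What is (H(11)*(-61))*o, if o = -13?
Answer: 793 - 17446*sqrt(11) ≈ -57069.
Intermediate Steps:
H(x) = 1 - x**(3/2)*(-5 + x)/3 (H(x) = 1 - x*(x - 5)*sqrt(x)/3 = 1 - x*(-5 + x)*sqrt(x)/3 = 1 - x**(3/2)*(-5 + x)/3)
(H(11)*(-61))*o = ((1 - 121*sqrt(11)/3 + 5*11**(3/2)/3)*(-61))*(-13) = ((1 - 121*sqrt(11)/3 + 5*(11*sqrt(11))/3)*(-61))*(-13) = ((1 - 121*sqrt(11)/3 + 55*sqrt(11)/3)*(-61))*(-13) = ((1 - 22*sqrt(11))*(-61))*(-13) = (-61 + 1342*sqrt(11))*(-13) = 793 - 17446*sqrt(11)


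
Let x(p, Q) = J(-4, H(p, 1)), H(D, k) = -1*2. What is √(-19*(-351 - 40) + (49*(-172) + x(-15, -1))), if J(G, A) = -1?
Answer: 10*I*√10 ≈ 31.623*I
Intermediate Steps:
H(D, k) = -2
x(p, Q) = -1
√(-19*(-351 - 40) + (49*(-172) + x(-15, -1))) = √(-19*(-351 - 40) + (49*(-172) - 1)) = √(-19*(-391) + (-8428 - 1)) = √(7429 - 8429) = √(-1000) = 10*I*√10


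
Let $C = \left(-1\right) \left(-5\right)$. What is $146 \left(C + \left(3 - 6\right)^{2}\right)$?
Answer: $2044$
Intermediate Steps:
$C = 5$
$146 \left(C + \left(3 - 6\right)^{2}\right) = 146 \left(5 + \left(3 - 6\right)^{2}\right) = 146 \left(5 + \left(-3\right)^{2}\right) = 146 \left(5 + 9\right) = 146 \cdot 14 = 2044$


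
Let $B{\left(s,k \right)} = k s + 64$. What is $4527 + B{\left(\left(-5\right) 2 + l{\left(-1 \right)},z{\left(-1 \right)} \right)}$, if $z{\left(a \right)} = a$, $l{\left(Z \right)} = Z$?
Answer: $4602$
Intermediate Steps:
$B{\left(s,k \right)} = 64 + k s$
$4527 + B{\left(\left(-5\right) 2 + l{\left(-1 \right)},z{\left(-1 \right)} \right)} = 4527 + \left(64 - \left(\left(-5\right) 2 - 1\right)\right) = 4527 + \left(64 - \left(-10 - 1\right)\right) = 4527 + \left(64 - -11\right) = 4527 + \left(64 + 11\right) = 4527 + 75 = 4602$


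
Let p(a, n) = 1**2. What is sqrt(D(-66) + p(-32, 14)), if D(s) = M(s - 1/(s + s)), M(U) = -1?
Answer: 0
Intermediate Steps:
p(a, n) = 1
D(s) = -1
sqrt(D(-66) + p(-32, 14)) = sqrt(-1 + 1) = sqrt(0) = 0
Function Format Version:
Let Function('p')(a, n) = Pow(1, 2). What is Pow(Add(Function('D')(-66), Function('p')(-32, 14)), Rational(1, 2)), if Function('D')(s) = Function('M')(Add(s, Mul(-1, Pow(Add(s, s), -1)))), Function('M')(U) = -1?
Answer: 0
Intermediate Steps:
Function('p')(a, n) = 1
Function('D')(s) = -1
Pow(Add(Function('D')(-66), Function('p')(-32, 14)), Rational(1, 2)) = Pow(Add(-1, 1), Rational(1, 2)) = Pow(0, Rational(1, 2)) = 0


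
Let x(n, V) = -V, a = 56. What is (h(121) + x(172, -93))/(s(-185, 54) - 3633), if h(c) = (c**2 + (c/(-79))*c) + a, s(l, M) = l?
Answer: -1153769/301622 ≈ -3.8252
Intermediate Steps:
h(c) = 56 + 78*c**2/79 (h(c) = (c**2 + (c/(-79))*c) + 56 = (c**2 + (c*(-1/79))*c) + 56 = (c**2 + (-c/79)*c) + 56 = (c**2 - c**2/79) + 56 = 78*c**2/79 + 56 = 56 + 78*c**2/79)
(h(121) + x(172, -93))/(s(-185, 54) - 3633) = ((56 + (78/79)*121**2) - 1*(-93))/(-185 - 3633) = ((56 + (78/79)*14641) + 93)/(-3818) = ((56 + 1141998/79) + 93)*(-1/3818) = (1146422/79 + 93)*(-1/3818) = (1153769/79)*(-1/3818) = -1153769/301622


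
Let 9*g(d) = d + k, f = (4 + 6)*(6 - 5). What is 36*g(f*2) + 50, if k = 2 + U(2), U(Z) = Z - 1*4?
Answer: 130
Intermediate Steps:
f = 10 (f = 10*1 = 10)
U(Z) = -4 + Z (U(Z) = Z - 4 = -4 + Z)
k = 0 (k = 2 + (-4 + 2) = 2 - 2 = 0)
g(d) = d/9 (g(d) = (d + 0)/9 = d/9)
36*g(f*2) + 50 = 36*((10*2)/9) + 50 = 36*((⅑)*20) + 50 = 36*(20/9) + 50 = 80 + 50 = 130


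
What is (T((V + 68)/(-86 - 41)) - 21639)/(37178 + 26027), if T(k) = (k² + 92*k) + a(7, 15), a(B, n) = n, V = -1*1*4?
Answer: -349517176/1019433445 ≈ -0.34285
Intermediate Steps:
V = -4 (V = -1*4 = -4)
T(k) = 15 + k² + 92*k (T(k) = (k² + 92*k) + 15 = 15 + k² + 92*k)
(T((V + 68)/(-86 - 41)) - 21639)/(37178 + 26027) = ((15 + ((-4 + 68)/(-86 - 41))² + 92*((-4 + 68)/(-86 - 41))) - 21639)/(37178 + 26027) = ((15 + (64/(-127))² + 92*(64/(-127))) - 21639)/63205 = ((15 + (64*(-1/127))² + 92*(64*(-1/127))) - 21639)*(1/63205) = ((15 + (-64/127)² + 92*(-64/127)) - 21639)*(1/63205) = ((15 + 4096/16129 - 5888/127) - 21639)*(1/63205) = (-501745/16129 - 21639)*(1/63205) = -349517176/16129*1/63205 = -349517176/1019433445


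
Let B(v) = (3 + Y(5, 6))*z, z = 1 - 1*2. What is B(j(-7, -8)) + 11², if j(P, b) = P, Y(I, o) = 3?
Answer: 115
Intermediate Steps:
z = -1 (z = 1 - 2 = -1)
B(v) = -6 (B(v) = (3 + 3)*(-1) = 6*(-1) = -6)
B(j(-7, -8)) + 11² = -6 + 11² = -6 + 121 = 115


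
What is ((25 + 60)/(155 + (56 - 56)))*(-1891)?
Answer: -1037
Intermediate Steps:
((25 + 60)/(155 + (56 - 56)))*(-1891) = (85/(155 + 0))*(-1891) = (85/155)*(-1891) = (85*(1/155))*(-1891) = (17/31)*(-1891) = -1037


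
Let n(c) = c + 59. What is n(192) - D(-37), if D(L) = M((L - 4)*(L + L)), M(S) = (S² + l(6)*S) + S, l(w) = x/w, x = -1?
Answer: -27622300/3 ≈ -9.2074e+6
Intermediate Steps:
l(w) = -1/w
M(S) = S² + 5*S/6 (M(S) = (S² + (-1/6)*S) + S = (S² + (-1*⅙)*S) + S = (S² - S/6) + S = S² + 5*S/6)
n(c) = 59 + c
D(L) = L*(-4 + L)*(5 + 12*L*(-4 + L))/3 (D(L) = ((L - 4)*(L + L))*(5 + 6*((L - 4)*(L + L)))/6 = ((-4 + L)*(2*L))*(5 + 6*((-4 + L)*(2*L)))/6 = (2*L*(-4 + L))*(5 + 6*(2*L*(-4 + L)))/6 = (2*L*(-4 + L))*(5 + 12*L*(-4 + L))/6 = L*(-4 + L)*(5 + 12*L*(-4 + L))/3)
n(192) - D(-37) = (59 + 192) - (-37)*(-4 - 37)*(5 + 12*(-37)*(-4 - 37))/3 = 251 - (-37)*(-41)*(5 + 12*(-37)*(-41))/3 = 251 - (-37)*(-41)*(5 + 18204)/3 = 251 - (-37)*(-41)*18209/3 = 251 - 1*27623053/3 = 251 - 27623053/3 = -27622300/3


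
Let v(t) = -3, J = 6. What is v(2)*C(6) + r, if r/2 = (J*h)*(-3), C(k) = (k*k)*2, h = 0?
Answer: -216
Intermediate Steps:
C(k) = 2*k**2 (C(k) = k**2*2 = 2*k**2)
r = 0 (r = 2*((6*0)*(-3)) = 2*(0*(-3)) = 2*0 = 0)
v(2)*C(6) + r = -6*6**2 + 0 = -6*36 + 0 = -3*72 + 0 = -216 + 0 = -216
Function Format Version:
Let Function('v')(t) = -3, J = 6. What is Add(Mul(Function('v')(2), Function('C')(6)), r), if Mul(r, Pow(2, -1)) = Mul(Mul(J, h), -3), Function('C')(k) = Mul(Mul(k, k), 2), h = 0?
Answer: -216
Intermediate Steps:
Function('C')(k) = Mul(2, Pow(k, 2)) (Function('C')(k) = Mul(Pow(k, 2), 2) = Mul(2, Pow(k, 2)))
r = 0 (r = Mul(2, Mul(Mul(6, 0), -3)) = Mul(2, Mul(0, -3)) = Mul(2, 0) = 0)
Add(Mul(Function('v')(2), Function('C')(6)), r) = Add(Mul(-3, Mul(2, Pow(6, 2))), 0) = Add(Mul(-3, Mul(2, 36)), 0) = Add(Mul(-3, 72), 0) = Add(-216, 0) = -216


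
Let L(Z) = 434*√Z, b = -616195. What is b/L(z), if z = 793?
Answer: -616195*√793/344162 ≈ -50.419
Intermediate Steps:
b/L(z) = -616195*√793/344162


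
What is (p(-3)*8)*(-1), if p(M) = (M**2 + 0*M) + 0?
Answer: -72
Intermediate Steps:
p(M) = M**2 (p(M) = (M**2 + 0) + 0 = M**2 + 0 = M**2)
(p(-3)*8)*(-1) = ((-3)**2*8)*(-1) = (9*8)*(-1) = 72*(-1) = -72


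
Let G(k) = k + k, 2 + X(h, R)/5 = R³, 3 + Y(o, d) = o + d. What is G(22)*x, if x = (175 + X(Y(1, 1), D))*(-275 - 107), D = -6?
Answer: 15379320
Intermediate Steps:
Y(o, d) = -3 + d + o (Y(o, d) = -3 + (o + d) = -3 + (d + o) = -3 + d + o)
X(h, R) = -10 + 5*R³
G(k) = 2*k
x = 349530 (x = (175 + (-10 + 5*(-6)³))*(-275 - 107) = (175 + (-10 + 5*(-216)))*(-382) = (175 + (-10 - 1080))*(-382) = (175 - 1090)*(-382) = -915*(-382) = 349530)
G(22)*x = (2*22)*349530 = 44*349530 = 15379320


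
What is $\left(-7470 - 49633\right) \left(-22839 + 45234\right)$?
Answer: $-1278821685$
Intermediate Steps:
$\left(-7470 - 49633\right) \left(-22839 + 45234\right) = \left(-57103\right) 22395 = -1278821685$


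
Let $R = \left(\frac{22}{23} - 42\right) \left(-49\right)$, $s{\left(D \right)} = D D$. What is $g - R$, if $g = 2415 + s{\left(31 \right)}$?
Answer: $\frac{31392}{23} \approx 1364.9$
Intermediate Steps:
$s{\left(D \right)} = D^{2}$
$R = \frac{46256}{23}$ ($R = \left(22 \cdot \frac{1}{23} - 42\right) \left(-49\right) = \left(\frac{22}{23} - 42\right) \left(-49\right) = \left(- \frac{944}{23}\right) \left(-49\right) = \frac{46256}{23} \approx 2011.1$)
$g = 3376$ ($g = 2415 + 31^{2} = 2415 + 961 = 3376$)
$g - R = 3376 - \frac{46256}{23} = \frac{31392}{23}$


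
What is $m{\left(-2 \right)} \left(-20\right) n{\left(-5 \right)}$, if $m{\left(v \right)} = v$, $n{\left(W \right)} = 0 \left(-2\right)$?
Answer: $0$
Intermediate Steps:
$n{\left(W \right)} = 0$
$m{\left(-2 \right)} \left(-20\right) n{\left(-5 \right)} = \left(-2\right) \left(-20\right) 0 = 40 \cdot 0 = 0$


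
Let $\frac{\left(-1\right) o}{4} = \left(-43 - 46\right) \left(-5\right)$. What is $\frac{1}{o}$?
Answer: $- \frac{1}{1780} \approx -0.0005618$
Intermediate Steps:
$o = -1780$ ($o = - 4 \left(-43 - 46\right) \left(-5\right) = - 4 \left(\left(-89\right) \left(-5\right)\right) = \left(-4\right) 445 = -1780$)
$\frac{1}{o} = \frac{1}{-1780} = - \frac{1}{1780}$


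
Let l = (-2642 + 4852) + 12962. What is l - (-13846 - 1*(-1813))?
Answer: 27205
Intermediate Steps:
l = 15172 (l = 2210 + 12962 = 15172)
l - (-13846 - 1*(-1813)) = 15172 - (-13846 - 1*(-1813)) = 15172 - (-13846 + 1813) = 15172 - 1*(-12033) = 15172 + 12033 = 27205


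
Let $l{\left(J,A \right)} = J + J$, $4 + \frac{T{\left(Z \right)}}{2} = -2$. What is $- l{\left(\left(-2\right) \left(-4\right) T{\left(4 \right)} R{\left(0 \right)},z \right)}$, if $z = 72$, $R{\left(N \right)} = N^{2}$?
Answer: $0$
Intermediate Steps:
$T{\left(Z \right)} = -12$ ($T{\left(Z \right)} = -8 + 2 \left(-2\right) = -8 - 4 = -12$)
$l{\left(J,A \right)} = 2 J$
$- l{\left(\left(-2\right) \left(-4\right) T{\left(4 \right)} R{\left(0 \right)},z \right)} = - 2 \left(-2\right) \left(-4\right) \left(-12\right) 0^{2} = - 2 \cdot 8 \left(-12\right) 0 = - 2 \left(\left(-96\right) 0\right) = - 2 \cdot 0 = \left(-1\right) 0 = 0$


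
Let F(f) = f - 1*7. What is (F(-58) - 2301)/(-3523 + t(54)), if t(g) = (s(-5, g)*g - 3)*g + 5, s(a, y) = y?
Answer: -1183/76892 ≈ -0.015385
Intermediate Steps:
F(f) = -7 + f (F(f) = f - 7 = -7 + f)
t(g) = 5 + g*(-3 + g**2) (t(g) = (g*g - 3)*g + 5 = (g**2 - 3)*g + 5 = (-3 + g**2)*g + 5 = g*(-3 + g**2) + 5 = 5 + g*(-3 + g**2))
(F(-58) - 2301)/(-3523 + t(54)) = ((-7 - 58) - 2301)/(-3523 + (5 + 54**3 - 3*54)) = (-65 - 2301)/(-3523 + (5 + 157464 - 162)) = -2366/(-3523 + 157307) = -2366/153784 = -2366*1/153784 = -1183/76892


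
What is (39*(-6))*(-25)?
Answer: 5850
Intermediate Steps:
(39*(-6))*(-25) = -234*(-25) = 5850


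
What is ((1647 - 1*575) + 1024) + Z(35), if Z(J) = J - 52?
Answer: 2079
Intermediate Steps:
Z(J) = -52 + J
((1647 - 1*575) + 1024) + Z(35) = ((1647 - 1*575) + 1024) + (-52 + 35) = ((1647 - 575) + 1024) - 17 = (1072 + 1024) - 17 = 2096 - 17 = 2079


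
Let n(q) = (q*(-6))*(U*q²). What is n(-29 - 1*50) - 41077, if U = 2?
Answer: 5875391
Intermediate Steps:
n(q) = -12*q³ (n(q) = (q*(-6))*(2*q²) = (-6*q)*(2*q²) = -12*q³)
n(-29 - 1*50) - 41077 = -12*(-29 - 1*50)³ - 41077 = -12*(-29 - 50)³ - 41077 = -12*(-79)³ - 41077 = -12*(-493039) - 41077 = 5916468 - 41077 = 5875391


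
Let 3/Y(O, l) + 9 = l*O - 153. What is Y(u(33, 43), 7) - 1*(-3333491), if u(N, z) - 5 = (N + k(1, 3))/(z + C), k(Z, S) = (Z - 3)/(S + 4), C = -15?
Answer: 3696841491/1109 ≈ 3.3335e+6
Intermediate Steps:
k(Z, S) = (-3 + Z)/(4 + S)
u(N, z) = 5 + (-2/7 + N)/(-15 + z) (u(N, z) = 5 + (N + (-3 + 1)/(4 + 3))/(z - 15) = 5 + (N - 2/7)/(-15 + z) = 5 + (-2/7 + N)/(-15 + z))
Y(O, l) = 3/(-162 + O*l) (Y(O, l) = 3/(-9 + (l*O - 153)) = 3/(-9 + (O*l - 153)) = 3/(-9 + (-153 + O*l)) = 3/(-162 + O*l))
Y(u(33, 43), 7) - 1*(-3333491) = 3/(-162 + ((-527/7 + 33 + 5*43)/(-15 + 43))*7) - 1*(-3333491) = 3/(-162 + ((-527/7 + 33 + 215)/28)*7) + 3333491 = 3/(-162 + ((1/28)*(1209/7))*7) + 3333491 = 3/(-162 + (1209/196)*7) + 3333491 = 3/(-162 + 1209/28) + 3333491 = 3/(-3327/28) + 3333491 = 3*(-28/3327) + 3333491 = -28/1109 + 3333491 = 3696841491/1109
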